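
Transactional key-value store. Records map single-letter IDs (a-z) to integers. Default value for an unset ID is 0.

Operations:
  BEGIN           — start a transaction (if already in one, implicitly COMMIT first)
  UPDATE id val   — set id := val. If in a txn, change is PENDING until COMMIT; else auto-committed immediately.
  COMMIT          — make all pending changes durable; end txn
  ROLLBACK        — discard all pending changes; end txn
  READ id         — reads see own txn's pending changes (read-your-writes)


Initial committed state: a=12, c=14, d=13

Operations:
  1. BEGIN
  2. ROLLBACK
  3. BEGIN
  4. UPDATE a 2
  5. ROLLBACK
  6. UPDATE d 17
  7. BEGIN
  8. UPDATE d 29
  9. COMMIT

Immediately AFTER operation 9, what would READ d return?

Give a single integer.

Initial committed: {a=12, c=14, d=13}
Op 1: BEGIN: in_txn=True, pending={}
Op 2: ROLLBACK: discarded pending []; in_txn=False
Op 3: BEGIN: in_txn=True, pending={}
Op 4: UPDATE a=2 (pending; pending now {a=2})
Op 5: ROLLBACK: discarded pending ['a']; in_txn=False
Op 6: UPDATE d=17 (auto-commit; committed d=17)
Op 7: BEGIN: in_txn=True, pending={}
Op 8: UPDATE d=29 (pending; pending now {d=29})
Op 9: COMMIT: merged ['d'] into committed; committed now {a=12, c=14, d=29}
After op 9: visible(d) = 29 (pending={}, committed={a=12, c=14, d=29})

Answer: 29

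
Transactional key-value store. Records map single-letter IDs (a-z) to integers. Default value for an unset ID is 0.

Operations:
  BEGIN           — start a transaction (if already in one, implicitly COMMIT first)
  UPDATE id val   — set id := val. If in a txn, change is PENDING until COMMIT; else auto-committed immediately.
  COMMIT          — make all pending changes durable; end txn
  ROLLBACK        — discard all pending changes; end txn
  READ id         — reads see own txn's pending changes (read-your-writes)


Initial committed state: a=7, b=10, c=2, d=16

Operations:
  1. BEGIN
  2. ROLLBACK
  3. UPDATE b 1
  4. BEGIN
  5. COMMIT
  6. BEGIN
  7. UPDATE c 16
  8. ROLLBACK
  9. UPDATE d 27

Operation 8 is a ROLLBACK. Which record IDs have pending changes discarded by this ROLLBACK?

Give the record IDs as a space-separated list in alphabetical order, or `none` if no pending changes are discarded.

Initial committed: {a=7, b=10, c=2, d=16}
Op 1: BEGIN: in_txn=True, pending={}
Op 2: ROLLBACK: discarded pending []; in_txn=False
Op 3: UPDATE b=1 (auto-commit; committed b=1)
Op 4: BEGIN: in_txn=True, pending={}
Op 5: COMMIT: merged [] into committed; committed now {a=7, b=1, c=2, d=16}
Op 6: BEGIN: in_txn=True, pending={}
Op 7: UPDATE c=16 (pending; pending now {c=16})
Op 8: ROLLBACK: discarded pending ['c']; in_txn=False
Op 9: UPDATE d=27 (auto-commit; committed d=27)
ROLLBACK at op 8 discards: ['c']

Answer: c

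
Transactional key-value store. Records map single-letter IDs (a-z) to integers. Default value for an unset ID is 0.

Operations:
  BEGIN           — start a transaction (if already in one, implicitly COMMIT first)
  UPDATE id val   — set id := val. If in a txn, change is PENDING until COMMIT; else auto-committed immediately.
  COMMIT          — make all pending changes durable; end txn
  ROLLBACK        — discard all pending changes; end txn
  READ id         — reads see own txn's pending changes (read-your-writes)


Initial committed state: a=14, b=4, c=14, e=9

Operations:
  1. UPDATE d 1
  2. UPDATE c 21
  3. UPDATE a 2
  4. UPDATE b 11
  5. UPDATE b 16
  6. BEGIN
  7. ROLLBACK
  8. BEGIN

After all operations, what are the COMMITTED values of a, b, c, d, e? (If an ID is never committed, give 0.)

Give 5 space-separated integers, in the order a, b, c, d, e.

Initial committed: {a=14, b=4, c=14, e=9}
Op 1: UPDATE d=1 (auto-commit; committed d=1)
Op 2: UPDATE c=21 (auto-commit; committed c=21)
Op 3: UPDATE a=2 (auto-commit; committed a=2)
Op 4: UPDATE b=11 (auto-commit; committed b=11)
Op 5: UPDATE b=16 (auto-commit; committed b=16)
Op 6: BEGIN: in_txn=True, pending={}
Op 7: ROLLBACK: discarded pending []; in_txn=False
Op 8: BEGIN: in_txn=True, pending={}
Final committed: {a=2, b=16, c=21, d=1, e=9}

Answer: 2 16 21 1 9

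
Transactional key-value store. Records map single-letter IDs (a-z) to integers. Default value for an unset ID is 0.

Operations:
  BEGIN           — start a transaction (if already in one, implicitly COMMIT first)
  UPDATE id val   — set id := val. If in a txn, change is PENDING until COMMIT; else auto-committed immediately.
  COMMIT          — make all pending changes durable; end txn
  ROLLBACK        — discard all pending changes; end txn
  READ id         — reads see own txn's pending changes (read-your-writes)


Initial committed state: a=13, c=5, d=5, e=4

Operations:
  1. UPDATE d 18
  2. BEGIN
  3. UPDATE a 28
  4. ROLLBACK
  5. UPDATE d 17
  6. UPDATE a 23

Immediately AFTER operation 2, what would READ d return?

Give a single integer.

Initial committed: {a=13, c=5, d=5, e=4}
Op 1: UPDATE d=18 (auto-commit; committed d=18)
Op 2: BEGIN: in_txn=True, pending={}
After op 2: visible(d) = 18 (pending={}, committed={a=13, c=5, d=18, e=4})

Answer: 18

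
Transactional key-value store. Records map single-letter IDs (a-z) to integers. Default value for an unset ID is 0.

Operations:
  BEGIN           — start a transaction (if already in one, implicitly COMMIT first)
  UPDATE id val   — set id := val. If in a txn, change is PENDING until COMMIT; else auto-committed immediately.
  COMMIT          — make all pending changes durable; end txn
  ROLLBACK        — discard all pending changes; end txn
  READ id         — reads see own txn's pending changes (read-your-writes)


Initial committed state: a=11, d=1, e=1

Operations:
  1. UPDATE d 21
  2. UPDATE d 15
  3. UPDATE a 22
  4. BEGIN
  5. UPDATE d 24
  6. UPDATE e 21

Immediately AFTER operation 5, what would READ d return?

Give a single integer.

Initial committed: {a=11, d=1, e=1}
Op 1: UPDATE d=21 (auto-commit; committed d=21)
Op 2: UPDATE d=15 (auto-commit; committed d=15)
Op 3: UPDATE a=22 (auto-commit; committed a=22)
Op 4: BEGIN: in_txn=True, pending={}
Op 5: UPDATE d=24 (pending; pending now {d=24})
After op 5: visible(d) = 24 (pending={d=24}, committed={a=22, d=15, e=1})

Answer: 24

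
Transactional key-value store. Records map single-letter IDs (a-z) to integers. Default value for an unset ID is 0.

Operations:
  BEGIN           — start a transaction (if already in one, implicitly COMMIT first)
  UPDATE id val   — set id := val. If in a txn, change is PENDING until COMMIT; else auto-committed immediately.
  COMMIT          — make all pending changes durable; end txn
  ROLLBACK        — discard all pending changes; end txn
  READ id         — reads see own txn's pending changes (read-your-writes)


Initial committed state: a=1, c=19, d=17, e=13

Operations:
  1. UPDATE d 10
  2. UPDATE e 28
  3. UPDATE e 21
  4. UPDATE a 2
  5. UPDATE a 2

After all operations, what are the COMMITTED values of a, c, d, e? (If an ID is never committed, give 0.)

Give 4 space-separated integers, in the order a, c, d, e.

Answer: 2 19 10 21

Derivation:
Initial committed: {a=1, c=19, d=17, e=13}
Op 1: UPDATE d=10 (auto-commit; committed d=10)
Op 2: UPDATE e=28 (auto-commit; committed e=28)
Op 3: UPDATE e=21 (auto-commit; committed e=21)
Op 4: UPDATE a=2 (auto-commit; committed a=2)
Op 5: UPDATE a=2 (auto-commit; committed a=2)
Final committed: {a=2, c=19, d=10, e=21}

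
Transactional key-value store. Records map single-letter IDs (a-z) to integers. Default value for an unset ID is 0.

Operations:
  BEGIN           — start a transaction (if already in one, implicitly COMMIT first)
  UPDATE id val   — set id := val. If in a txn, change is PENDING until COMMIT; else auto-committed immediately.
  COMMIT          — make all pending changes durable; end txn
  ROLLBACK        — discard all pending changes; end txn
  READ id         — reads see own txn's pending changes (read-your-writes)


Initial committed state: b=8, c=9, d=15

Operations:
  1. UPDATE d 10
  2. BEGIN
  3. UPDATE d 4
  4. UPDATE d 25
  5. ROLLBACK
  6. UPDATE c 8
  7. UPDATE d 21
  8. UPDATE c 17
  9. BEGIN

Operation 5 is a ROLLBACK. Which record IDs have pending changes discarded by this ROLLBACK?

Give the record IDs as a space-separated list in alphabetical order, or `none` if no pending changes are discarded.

Answer: d

Derivation:
Initial committed: {b=8, c=9, d=15}
Op 1: UPDATE d=10 (auto-commit; committed d=10)
Op 2: BEGIN: in_txn=True, pending={}
Op 3: UPDATE d=4 (pending; pending now {d=4})
Op 4: UPDATE d=25 (pending; pending now {d=25})
Op 5: ROLLBACK: discarded pending ['d']; in_txn=False
Op 6: UPDATE c=8 (auto-commit; committed c=8)
Op 7: UPDATE d=21 (auto-commit; committed d=21)
Op 8: UPDATE c=17 (auto-commit; committed c=17)
Op 9: BEGIN: in_txn=True, pending={}
ROLLBACK at op 5 discards: ['d']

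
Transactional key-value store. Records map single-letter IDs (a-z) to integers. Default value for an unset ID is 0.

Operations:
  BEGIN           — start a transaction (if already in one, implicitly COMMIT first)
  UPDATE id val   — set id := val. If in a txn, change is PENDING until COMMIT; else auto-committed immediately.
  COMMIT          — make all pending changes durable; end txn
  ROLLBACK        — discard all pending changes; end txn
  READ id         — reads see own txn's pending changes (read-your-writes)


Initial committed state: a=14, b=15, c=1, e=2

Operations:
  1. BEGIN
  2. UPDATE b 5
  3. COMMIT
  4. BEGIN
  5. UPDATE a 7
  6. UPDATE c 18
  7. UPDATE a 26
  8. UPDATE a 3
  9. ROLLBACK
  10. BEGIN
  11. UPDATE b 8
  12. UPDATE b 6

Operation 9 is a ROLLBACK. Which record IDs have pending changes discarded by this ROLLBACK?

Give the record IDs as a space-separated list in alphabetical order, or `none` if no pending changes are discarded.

Answer: a c

Derivation:
Initial committed: {a=14, b=15, c=1, e=2}
Op 1: BEGIN: in_txn=True, pending={}
Op 2: UPDATE b=5 (pending; pending now {b=5})
Op 3: COMMIT: merged ['b'] into committed; committed now {a=14, b=5, c=1, e=2}
Op 4: BEGIN: in_txn=True, pending={}
Op 5: UPDATE a=7 (pending; pending now {a=7})
Op 6: UPDATE c=18 (pending; pending now {a=7, c=18})
Op 7: UPDATE a=26 (pending; pending now {a=26, c=18})
Op 8: UPDATE a=3 (pending; pending now {a=3, c=18})
Op 9: ROLLBACK: discarded pending ['a', 'c']; in_txn=False
Op 10: BEGIN: in_txn=True, pending={}
Op 11: UPDATE b=8 (pending; pending now {b=8})
Op 12: UPDATE b=6 (pending; pending now {b=6})
ROLLBACK at op 9 discards: ['a', 'c']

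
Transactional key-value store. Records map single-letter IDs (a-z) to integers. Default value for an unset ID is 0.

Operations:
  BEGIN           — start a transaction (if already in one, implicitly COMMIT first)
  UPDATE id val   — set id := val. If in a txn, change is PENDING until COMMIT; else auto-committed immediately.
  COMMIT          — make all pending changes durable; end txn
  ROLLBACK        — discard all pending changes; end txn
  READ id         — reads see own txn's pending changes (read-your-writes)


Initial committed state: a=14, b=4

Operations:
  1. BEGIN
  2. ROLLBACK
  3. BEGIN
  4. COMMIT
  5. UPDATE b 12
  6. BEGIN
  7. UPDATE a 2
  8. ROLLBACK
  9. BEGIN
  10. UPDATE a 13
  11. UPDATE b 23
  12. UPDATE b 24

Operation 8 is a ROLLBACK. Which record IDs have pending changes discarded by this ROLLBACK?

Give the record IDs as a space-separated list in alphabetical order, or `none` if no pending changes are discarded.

Initial committed: {a=14, b=4}
Op 1: BEGIN: in_txn=True, pending={}
Op 2: ROLLBACK: discarded pending []; in_txn=False
Op 3: BEGIN: in_txn=True, pending={}
Op 4: COMMIT: merged [] into committed; committed now {a=14, b=4}
Op 5: UPDATE b=12 (auto-commit; committed b=12)
Op 6: BEGIN: in_txn=True, pending={}
Op 7: UPDATE a=2 (pending; pending now {a=2})
Op 8: ROLLBACK: discarded pending ['a']; in_txn=False
Op 9: BEGIN: in_txn=True, pending={}
Op 10: UPDATE a=13 (pending; pending now {a=13})
Op 11: UPDATE b=23 (pending; pending now {a=13, b=23})
Op 12: UPDATE b=24 (pending; pending now {a=13, b=24})
ROLLBACK at op 8 discards: ['a']

Answer: a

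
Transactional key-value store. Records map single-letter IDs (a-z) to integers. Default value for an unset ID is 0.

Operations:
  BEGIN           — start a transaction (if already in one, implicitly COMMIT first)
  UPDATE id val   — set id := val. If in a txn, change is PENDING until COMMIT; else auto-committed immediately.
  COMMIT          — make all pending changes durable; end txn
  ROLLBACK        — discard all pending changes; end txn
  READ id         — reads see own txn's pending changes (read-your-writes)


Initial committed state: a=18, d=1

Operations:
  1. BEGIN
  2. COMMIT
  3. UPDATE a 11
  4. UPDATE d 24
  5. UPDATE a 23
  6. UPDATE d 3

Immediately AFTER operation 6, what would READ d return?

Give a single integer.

Initial committed: {a=18, d=1}
Op 1: BEGIN: in_txn=True, pending={}
Op 2: COMMIT: merged [] into committed; committed now {a=18, d=1}
Op 3: UPDATE a=11 (auto-commit; committed a=11)
Op 4: UPDATE d=24 (auto-commit; committed d=24)
Op 5: UPDATE a=23 (auto-commit; committed a=23)
Op 6: UPDATE d=3 (auto-commit; committed d=3)
After op 6: visible(d) = 3 (pending={}, committed={a=23, d=3})

Answer: 3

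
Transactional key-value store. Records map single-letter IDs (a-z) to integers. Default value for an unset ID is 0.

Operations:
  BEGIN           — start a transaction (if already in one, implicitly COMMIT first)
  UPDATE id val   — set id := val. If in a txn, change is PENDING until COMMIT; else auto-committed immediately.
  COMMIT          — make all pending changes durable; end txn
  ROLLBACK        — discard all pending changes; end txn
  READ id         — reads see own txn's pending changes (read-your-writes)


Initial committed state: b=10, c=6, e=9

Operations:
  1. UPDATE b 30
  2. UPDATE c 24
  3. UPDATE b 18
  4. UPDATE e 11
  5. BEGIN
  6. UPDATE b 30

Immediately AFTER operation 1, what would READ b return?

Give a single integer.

Initial committed: {b=10, c=6, e=9}
Op 1: UPDATE b=30 (auto-commit; committed b=30)
After op 1: visible(b) = 30 (pending={}, committed={b=30, c=6, e=9})

Answer: 30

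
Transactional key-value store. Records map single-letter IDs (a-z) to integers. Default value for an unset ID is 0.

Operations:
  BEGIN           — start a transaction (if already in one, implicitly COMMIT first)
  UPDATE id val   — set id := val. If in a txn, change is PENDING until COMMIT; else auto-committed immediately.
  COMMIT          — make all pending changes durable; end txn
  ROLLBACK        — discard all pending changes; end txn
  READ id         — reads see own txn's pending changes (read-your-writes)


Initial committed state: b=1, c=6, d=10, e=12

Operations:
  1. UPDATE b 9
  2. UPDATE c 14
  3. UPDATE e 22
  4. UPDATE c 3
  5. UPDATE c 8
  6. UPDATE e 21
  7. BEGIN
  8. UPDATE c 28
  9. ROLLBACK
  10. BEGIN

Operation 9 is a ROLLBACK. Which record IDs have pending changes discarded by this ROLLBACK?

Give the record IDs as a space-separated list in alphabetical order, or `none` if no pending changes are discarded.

Initial committed: {b=1, c=6, d=10, e=12}
Op 1: UPDATE b=9 (auto-commit; committed b=9)
Op 2: UPDATE c=14 (auto-commit; committed c=14)
Op 3: UPDATE e=22 (auto-commit; committed e=22)
Op 4: UPDATE c=3 (auto-commit; committed c=3)
Op 5: UPDATE c=8 (auto-commit; committed c=8)
Op 6: UPDATE e=21 (auto-commit; committed e=21)
Op 7: BEGIN: in_txn=True, pending={}
Op 8: UPDATE c=28 (pending; pending now {c=28})
Op 9: ROLLBACK: discarded pending ['c']; in_txn=False
Op 10: BEGIN: in_txn=True, pending={}
ROLLBACK at op 9 discards: ['c']

Answer: c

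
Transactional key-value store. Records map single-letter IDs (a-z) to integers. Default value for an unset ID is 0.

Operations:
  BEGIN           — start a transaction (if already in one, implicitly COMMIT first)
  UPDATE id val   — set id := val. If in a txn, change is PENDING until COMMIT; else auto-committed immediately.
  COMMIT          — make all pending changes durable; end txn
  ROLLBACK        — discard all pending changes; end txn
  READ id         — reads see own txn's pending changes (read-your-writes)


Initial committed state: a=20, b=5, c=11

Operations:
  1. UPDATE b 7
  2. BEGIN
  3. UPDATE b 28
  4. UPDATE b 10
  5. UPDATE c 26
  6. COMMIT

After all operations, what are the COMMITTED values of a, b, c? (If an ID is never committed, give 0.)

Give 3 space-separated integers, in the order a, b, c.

Initial committed: {a=20, b=5, c=11}
Op 1: UPDATE b=7 (auto-commit; committed b=7)
Op 2: BEGIN: in_txn=True, pending={}
Op 3: UPDATE b=28 (pending; pending now {b=28})
Op 4: UPDATE b=10 (pending; pending now {b=10})
Op 5: UPDATE c=26 (pending; pending now {b=10, c=26})
Op 6: COMMIT: merged ['b', 'c'] into committed; committed now {a=20, b=10, c=26}
Final committed: {a=20, b=10, c=26}

Answer: 20 10 26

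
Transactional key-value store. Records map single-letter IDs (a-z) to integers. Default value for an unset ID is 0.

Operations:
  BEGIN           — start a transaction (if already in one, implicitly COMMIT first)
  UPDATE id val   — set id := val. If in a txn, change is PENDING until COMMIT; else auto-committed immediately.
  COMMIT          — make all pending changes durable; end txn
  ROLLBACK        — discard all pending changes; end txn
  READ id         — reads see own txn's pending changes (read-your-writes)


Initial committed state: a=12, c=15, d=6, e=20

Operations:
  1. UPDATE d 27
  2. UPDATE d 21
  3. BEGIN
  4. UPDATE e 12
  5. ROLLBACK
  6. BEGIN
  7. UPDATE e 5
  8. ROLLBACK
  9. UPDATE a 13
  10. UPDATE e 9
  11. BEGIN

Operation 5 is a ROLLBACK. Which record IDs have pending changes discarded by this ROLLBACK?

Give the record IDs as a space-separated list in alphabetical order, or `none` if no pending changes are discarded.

Initial committed: {a=12, c=15, d=6, e=20}
Op 1: UPDATE d=27 (auto-commit; committed d=27)
Op 2: UPDATE d=21 (auto-commit; committed d=21)
Op 3: BEGIN: in_txn=True, pending={}
Op 4: UPDATE e=12 (pending; pending now {e=12})
Op 5: ROLLBACK: discarded pending ['e']; in_txn=False
Op 6: BEGIN: in_txn=True, pending={}
Op 7: UPDATE e=5 (pending; pending now {e=5})
Op 8: ROLLBACK: discarded pending ['e']; in_txn=False
Op 9: UPDATE a=13 (auto-commit; committed a=13)
Op 10: UPDATE e=9 (auto-commit; committed e=9)
Op 11: BEGIN: in_txn=True, pending={}
ROLLBACK at op 5 discards: ['e']

Answer: e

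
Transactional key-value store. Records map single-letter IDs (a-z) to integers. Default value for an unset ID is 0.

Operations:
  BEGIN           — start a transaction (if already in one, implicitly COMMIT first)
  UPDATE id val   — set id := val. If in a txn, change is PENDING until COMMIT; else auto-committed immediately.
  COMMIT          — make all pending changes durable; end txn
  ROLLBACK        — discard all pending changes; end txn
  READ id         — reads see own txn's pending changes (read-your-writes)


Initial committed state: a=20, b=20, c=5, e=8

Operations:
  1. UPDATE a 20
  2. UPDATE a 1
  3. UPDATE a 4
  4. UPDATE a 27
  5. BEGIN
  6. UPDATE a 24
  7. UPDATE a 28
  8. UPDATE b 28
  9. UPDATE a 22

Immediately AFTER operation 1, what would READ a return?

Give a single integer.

Initial committed: {a=20, b=20, c=5, e=8}
Op 1: UPDATE a=20 (auto-commit; committed a=20)
After op 1: visible(a) = 20 (pending={}, committed={a=20, b=20, c=5, e=8})

Answer: 20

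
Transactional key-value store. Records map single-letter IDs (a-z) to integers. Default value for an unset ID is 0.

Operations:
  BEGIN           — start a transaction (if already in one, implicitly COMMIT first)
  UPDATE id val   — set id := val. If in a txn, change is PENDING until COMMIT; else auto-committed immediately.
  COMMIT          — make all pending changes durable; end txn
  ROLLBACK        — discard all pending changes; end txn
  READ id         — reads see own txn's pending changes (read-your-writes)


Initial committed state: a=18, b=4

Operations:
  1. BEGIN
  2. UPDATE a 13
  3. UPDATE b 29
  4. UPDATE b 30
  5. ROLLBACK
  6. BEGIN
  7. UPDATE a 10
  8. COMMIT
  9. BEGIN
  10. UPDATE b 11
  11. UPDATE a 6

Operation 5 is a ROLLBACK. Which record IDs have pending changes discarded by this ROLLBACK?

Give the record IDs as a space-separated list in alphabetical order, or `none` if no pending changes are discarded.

Answer: a b

Derivation:
Initial committed: {a=18, b=4}
Op 1: BEGIN: in_txn=True, pending={}
Op 2: UPDATE a=13 (pending; pending now {a=13})
Op 3: UPDATE b=29 (pending; pending now {a=13, b=29})
Op 4: UPDATE b=30 (pending; pending now {a=13, b=30})
Op 5: ROLLBACK: discarded pending ['a', 'b']; in_txn=False
Op 6: BEGIN: in_txn=True, pending={}
Op 7: UPDATE a=10 (pending; pending now {a=10})
Op 8: COMMIT: merged ['a'] into committed; committed now {a=10, b=4}
Op 9: BEGIN: in_txn=True, pending={}
Op 10: UPDATE b=11 (pending; pending now {b=11})
Op 11: UPDATE a=6 (pending; pending now {a=6, b=11})
ROLLBACK at op 5 discards: ['a', 'b']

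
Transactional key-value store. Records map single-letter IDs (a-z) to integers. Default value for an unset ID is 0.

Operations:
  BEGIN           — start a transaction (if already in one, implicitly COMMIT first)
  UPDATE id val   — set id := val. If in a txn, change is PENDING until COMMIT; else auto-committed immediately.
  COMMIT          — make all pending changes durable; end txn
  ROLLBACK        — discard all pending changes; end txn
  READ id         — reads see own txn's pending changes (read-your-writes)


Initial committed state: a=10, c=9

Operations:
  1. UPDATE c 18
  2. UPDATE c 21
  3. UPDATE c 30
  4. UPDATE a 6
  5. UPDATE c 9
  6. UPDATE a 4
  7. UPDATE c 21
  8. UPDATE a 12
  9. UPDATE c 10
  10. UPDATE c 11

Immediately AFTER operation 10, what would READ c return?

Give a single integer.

Initial committed: {a=10, c=9}
Op 1: UPDATE c=18 (auto-commit; committed c=18)
Op 2: UPDATE c=21 (auto-commit; committed c=21)
Op 3: UPDATE c=30 (auto-commit; committed c=30)
Op 4: UPDATE a=6 (auto-commit; committed a=6)
Op 5: UPDATE c=9 (auto-commit; committed c=9)
Op 6: UPDATE a=4 (auto-commit; committed a=4)
Op 7: UPDATE c=21 (auto-commit; committed c=21)
Op 8: UPDATE a=12 (auto-commit; committed a=12)
Op 9: UPDATE c=10 (auto-commit; committed c=10)
Op 10: UPDATE c=11 (auto-commit; committed c=11)
After op 10: visible(c) = 11 (pending={}, committed={a=12, c=11})

Answer: 11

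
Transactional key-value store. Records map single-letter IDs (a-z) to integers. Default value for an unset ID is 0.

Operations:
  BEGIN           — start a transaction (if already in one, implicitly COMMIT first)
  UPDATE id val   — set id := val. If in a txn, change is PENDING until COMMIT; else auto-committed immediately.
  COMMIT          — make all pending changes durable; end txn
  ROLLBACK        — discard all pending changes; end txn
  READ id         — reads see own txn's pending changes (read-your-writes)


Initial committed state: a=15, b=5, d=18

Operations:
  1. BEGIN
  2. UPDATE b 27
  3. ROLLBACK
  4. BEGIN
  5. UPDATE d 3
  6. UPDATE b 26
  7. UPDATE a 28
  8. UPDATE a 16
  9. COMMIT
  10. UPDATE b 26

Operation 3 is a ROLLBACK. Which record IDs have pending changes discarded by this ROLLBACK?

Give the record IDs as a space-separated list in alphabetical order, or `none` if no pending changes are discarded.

Initial committed: {a=15, b=5, d=18}
Op 1: BEGIN: in_txn=True, pending={}
Op 2: UPDATE b=27 (pending; pending now {b=27})
Op 3: ROLLBACK: discarded pending ['b']; in_txn=False
Op 4: BEGIN: in_txn=True, pending={}
Op 5: UPDATE d=3 (pending; pending now {d=3})
Op 6: UPDATE b=26 (pending; pending now {b=26, d=3})
Op 7: UPDATE a=28 (pending; pending now {a=28, b=26, d=3})
Op 8: UPDATE a=16 (pending; pending now {a=16, b=26, d=3})
Op 9: COMMIT: merged ['a', 'b', 'd'] into committed; committed now {a=16, b=26, d=3}
Op 10: UPDATE b=26 (auto-commit; committed b=26)
ROLLBACK at op 3 discards: ['b']

Answer: b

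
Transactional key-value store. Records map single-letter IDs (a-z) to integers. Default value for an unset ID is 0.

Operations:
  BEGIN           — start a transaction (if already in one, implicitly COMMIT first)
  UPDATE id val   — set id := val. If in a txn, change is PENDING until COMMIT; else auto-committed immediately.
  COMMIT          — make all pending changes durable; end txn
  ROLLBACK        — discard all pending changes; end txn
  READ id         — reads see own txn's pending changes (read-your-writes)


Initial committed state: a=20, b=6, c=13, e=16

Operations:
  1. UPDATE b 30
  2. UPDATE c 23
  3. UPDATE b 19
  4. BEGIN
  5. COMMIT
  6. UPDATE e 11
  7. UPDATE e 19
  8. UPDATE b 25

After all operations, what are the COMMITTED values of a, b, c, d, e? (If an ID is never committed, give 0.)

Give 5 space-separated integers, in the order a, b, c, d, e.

Answer: 20 25 23 0 19

Derivation:
Initial committed: {a=20, b=6, c=13, e=16}
Op 1: UPDATE b=30 (auto-commit; committed b=30)
Op 2: UPDATE c=23 (auto-commit; committed c=23)
Op 3: UPDATE b=19 (auto-commit; committed b=19)
Op 4: BEGIN: in_txn=True, pending={}
Op 5: COMMIT: merged [] into committed; committed now {a=20, b=19, c=23, e=16}
Op 6: UPDATE e=11 (auto-commit; committed e=11)
Op 7: UPDATE e=19 (auto-commit; committed e=19)
Op 8: UPDATE b=25 (auto-commit; committed b=25)
Final committed: {a=20, b=25, c=23, e=19}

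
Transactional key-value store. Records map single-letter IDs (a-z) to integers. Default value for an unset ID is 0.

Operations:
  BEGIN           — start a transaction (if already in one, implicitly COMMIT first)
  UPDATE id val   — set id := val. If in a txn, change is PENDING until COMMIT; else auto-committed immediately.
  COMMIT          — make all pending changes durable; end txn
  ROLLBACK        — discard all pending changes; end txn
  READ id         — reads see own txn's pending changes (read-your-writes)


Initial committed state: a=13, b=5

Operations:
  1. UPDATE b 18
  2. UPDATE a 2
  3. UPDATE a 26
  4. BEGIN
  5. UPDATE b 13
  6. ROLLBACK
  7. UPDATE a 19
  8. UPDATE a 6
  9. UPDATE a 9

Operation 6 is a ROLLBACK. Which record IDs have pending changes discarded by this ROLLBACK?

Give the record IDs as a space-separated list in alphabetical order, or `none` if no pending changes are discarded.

Answer: b

Derivation:
Initial committed: {a=13, b=5}
Op 1: UPDATE b=18 (auto-commit; committed b=18)
Op 2: UPDATE a=2 (auto-commit; committed a=2)
Op 3: UPDATE a=26 (auto-commit; committed a=26)
Op 4: BEGIN: in_txn=True, pending={}
Op 5: UPDATE b=13 (pending; pending now {b=13})
Op 6: ROLLBACK: discarded pending ['b']; in_txn=False
Op 7: UPDATE a=19 (auto-commit; committed a=19)
Op 8: UPDATE a=6 (auto-commit; committed a=6)
Op 9: UPDATE a=9 (auto-commit; committed a=9)
ROLLBACK at op 6 discards: ['b']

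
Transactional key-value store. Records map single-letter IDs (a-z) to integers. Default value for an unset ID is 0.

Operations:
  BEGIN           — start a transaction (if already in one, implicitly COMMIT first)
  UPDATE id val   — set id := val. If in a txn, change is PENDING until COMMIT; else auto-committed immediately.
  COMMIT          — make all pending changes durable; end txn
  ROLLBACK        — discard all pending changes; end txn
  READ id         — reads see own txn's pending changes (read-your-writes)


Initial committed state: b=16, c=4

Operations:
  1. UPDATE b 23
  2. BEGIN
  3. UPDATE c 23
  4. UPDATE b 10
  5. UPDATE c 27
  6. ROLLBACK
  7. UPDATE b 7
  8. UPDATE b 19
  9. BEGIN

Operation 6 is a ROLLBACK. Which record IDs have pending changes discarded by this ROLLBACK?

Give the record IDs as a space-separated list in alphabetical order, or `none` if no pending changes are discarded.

Answer: b c

Derivation:
Initial committed: {b=16, c=4}
Op 1: UPDATE b=23 (auto-commit; committed b=23)
Op 2: BEGIN: in_txn=True, pending={}
Op 3: UPDATE c=23 (pending; pending now {c=23})
Op 4: UPDATE b=10 (pending; pending now {b=10, c=23})
Op 5: UPDATE c=27 (pending; pending now {b=10, c=27})
Op 6: ROLLBACK: discarded pending ['b', 'c']; in_txn=False
Op 7: UPDATE b=7 (auto-commit; committed b=7)
Op 8: UPDATE b=19 (auto-commit; committed b=19)
Op 9: BEGIN: in_txn=True, pending={}
ROLLBACK at op 6 discards: ['b', 'c']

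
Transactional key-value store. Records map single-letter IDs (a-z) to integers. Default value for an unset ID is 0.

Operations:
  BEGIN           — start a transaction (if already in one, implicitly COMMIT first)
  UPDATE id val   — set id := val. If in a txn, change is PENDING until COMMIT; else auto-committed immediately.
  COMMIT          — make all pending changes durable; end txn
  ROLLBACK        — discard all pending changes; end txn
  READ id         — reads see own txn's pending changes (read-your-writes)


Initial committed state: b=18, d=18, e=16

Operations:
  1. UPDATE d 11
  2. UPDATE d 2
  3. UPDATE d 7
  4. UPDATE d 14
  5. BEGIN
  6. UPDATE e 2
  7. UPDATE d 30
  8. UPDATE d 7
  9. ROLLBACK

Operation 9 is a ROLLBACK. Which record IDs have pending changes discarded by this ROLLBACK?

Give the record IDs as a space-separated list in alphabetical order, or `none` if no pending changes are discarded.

Initial committed: {b=18, d=18, e=16}
Op 1: UPDATE d=11 (auto-commit; committed d=11)
Op 2: UPDATE d=2 (auto-commit; committed d=2)
Op 3: UPDATE d=7 (auto-commit; committed d=7)
Op 4: UPDATE d=14 (auto-commit; committed d=14)
Op 5: BEGIN: in_txn=True, pending={}
Op 6: UPDATE e=2 (pending; pending now {e=2})
Op 7: UPDATE d=30 (pending; pending now {d=30, e=2})
Op 8: UPDATE d=7 (pending; pending now {d=7, e=2})
Op 9: ROLLBACK: discarded pending ['d', 'e']; in_txn=False
ROLLBACK at op 9 discards: ['d', 'e']

Answer: d e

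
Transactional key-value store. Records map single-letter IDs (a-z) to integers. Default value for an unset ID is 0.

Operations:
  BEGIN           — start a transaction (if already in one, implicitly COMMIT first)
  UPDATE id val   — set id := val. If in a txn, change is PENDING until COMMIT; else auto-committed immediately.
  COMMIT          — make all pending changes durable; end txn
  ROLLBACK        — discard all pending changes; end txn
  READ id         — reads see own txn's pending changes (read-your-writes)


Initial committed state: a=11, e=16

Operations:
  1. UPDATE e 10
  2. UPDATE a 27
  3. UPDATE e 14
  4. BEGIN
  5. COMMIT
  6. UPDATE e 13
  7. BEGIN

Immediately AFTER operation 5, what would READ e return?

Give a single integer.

Answer: 14

Derivation:
Initial committed: {a=11, e=16}
Op 1: UPDATE e=10 (auto-commit; committed e=10)
Op 2: UPDATE a=27 (auto-commit; committed a=27)
Op 3: UPDATE e=14 (auto-commit; committed e=14)
Op 4: BEGIN: in_txn=True, pending={}
Op 5: COMMIT: merged [] into committed; committed now {a=27, e=14}
After op 5: visible(e) = 14 (pending={}, committed={a=27, e=14})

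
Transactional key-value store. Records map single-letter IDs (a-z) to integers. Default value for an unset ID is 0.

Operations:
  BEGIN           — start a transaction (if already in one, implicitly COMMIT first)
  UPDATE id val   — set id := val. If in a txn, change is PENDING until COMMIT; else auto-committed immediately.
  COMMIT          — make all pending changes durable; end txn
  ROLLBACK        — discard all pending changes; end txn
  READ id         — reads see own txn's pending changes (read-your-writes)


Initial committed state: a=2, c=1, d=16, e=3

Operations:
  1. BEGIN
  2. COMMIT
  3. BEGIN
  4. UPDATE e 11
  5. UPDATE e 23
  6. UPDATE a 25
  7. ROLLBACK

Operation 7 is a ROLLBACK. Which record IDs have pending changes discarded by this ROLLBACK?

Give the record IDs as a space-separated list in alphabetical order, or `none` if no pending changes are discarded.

Initial committed: {a=2, c=1, d=16, e=3}
Op 1: BEGIN: in_txn=True, pending={}
Op 2: COMMIT: merged [] into committed; committed now {a=2, c=1, d=16, e=3}
Op 3: BEGIN: in_txn=True, pending={}
Op 4: UPDATE e=11 (pending; pending now {e=11})
Op 5: UPDATE e=23 (pending; pending now {e=23})
Op 6: UPDATE a=25 (pending; pending now {a=25, e=23})
Op 7: ROLLBACK: discarded pending ['a', 'e']; in_txn=False
ROLLBACK at op 7 discards: ['a', 'e']

Answer: a e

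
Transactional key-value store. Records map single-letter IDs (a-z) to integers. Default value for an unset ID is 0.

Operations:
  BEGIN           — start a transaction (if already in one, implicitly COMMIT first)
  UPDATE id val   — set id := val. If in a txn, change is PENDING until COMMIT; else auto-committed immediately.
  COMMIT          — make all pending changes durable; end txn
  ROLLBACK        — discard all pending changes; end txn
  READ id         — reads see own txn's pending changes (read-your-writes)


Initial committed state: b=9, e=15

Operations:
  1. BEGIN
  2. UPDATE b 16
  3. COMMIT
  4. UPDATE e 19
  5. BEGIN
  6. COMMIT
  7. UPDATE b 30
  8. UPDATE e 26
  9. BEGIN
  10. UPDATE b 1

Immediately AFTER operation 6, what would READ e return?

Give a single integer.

Answer: 19

Derivation:
Initial committed: {b=9, e=15}
Op 1: BEGIN: in_txn=True, pending={}
Op 2: UPDATE b=16 (pending; pending now {b=16})
Op 3: COMMIT: merged ['b'] into committed; committed now {b=16, e=15}
Op 4: UPDATE e=19 (auto-commit; committed e=19)
Op 5: BEGIN: in_txn=True, pending={}
Op 6: COMMIT: merged [] into committed; committed now {b=16, e=19}
After op 6: visible(e) = 19 (pending={}, committed={b=16, e=19})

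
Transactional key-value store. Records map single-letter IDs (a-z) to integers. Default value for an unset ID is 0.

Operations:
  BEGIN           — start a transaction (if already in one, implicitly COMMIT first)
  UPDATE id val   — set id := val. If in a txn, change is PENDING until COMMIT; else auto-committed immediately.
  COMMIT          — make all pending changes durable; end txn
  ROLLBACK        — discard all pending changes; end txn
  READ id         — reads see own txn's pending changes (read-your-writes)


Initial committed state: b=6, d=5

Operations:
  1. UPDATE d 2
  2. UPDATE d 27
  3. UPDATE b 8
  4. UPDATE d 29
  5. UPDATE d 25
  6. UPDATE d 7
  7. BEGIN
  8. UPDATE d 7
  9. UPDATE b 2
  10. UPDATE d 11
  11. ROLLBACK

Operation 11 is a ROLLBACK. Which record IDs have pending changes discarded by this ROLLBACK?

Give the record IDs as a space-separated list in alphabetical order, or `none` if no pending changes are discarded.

Answer: b d

Derivation:
Initial committed: {b=6, d=5}
Op 1: UPDATE d=2 (auto-commit; committed d=2)
Op 2: UPDATE d=27 (auto-commit; committed d=27)
Op 3: UPDATE b=8 (auto-commit; committed b=8)
Op 4: UPDATE d=29 (auto-commit; committed d=29)
Op 5: UPDATE d=25 (auto-commit; committed d=25)
Op 6: UPDATE d=7 (auto-commit; committed d=7)
Op 7: BEGIN: in_txn=True, pending={}
Op 8: UPDATE d=7 (pending; pending now {d=7})
Op 9: UPDATE b=2 (pending; pending now {b=2, d=7})
Op 10: UPDATE d=11 (pending; pending now {b=2, d=11})
Op 11: ROLLBACK: discarded pending ['b', 'd']; in_txn=False
ROLLBACK at op 11 discards: ['b', 'd']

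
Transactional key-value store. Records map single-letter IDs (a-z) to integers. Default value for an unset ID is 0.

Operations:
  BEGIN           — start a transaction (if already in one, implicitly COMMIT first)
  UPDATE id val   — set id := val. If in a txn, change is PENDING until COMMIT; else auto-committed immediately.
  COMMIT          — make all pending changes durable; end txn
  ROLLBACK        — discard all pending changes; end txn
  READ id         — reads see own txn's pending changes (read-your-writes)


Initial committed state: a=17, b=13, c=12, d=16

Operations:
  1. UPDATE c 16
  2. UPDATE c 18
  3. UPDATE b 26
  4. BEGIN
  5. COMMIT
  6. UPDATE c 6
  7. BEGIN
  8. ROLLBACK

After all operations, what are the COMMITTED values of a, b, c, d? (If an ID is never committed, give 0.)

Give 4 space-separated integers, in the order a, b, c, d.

Initial committed: {a=17, b=13, c=12, d=16}
Op 1: UPDATE c=16 (auto-commit; committed c=16)
Op 2: UPDATE c=18 (auto-commit; committed c=18)
Op 3: UPDATE b=26 (auto-commit; committed b=26)
Op 4: BEGIN: in_txn=True, pending={}
Op 5: COMMIT: merged [] into committed; committed now {a=17, b=26, c=18, d=16}
Op 6: UPDATE c=6 (auto-commit; committed c=6)
Op 7: BEGIN: in_txn=True, pending={}
Op 8: ROLLBACK: discarded pending []; in_txn=False
Final committed: {a=17, b=26, c=6, d=16}

Answer: 17 26 6 16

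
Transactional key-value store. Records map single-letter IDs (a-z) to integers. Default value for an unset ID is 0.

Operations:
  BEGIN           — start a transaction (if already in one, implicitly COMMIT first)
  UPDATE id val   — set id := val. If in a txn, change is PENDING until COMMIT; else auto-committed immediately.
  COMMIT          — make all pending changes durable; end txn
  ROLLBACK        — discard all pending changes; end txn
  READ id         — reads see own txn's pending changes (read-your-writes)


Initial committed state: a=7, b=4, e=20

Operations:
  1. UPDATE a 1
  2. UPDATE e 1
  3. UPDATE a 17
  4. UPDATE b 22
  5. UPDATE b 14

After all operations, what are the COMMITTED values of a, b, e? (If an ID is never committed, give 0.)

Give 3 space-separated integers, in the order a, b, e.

Initial committed: {a=7, b=4, e=20}
Op 1: UPDATE a=1 (auto-commit; committed a=1)
Op 2: UPDATE e=1 (auto-commit; committed e=1)
Op 3: UPDATE a=17 (auto-commit; committed a=17)
Op 4: UPDATE b=22 (auto-commit; committed b=22)
Op 5: UPDATE b=14 (auto-commit; committed b=14)
Final committed: {a=17, b=14, e=1}

Answer: 17 14 1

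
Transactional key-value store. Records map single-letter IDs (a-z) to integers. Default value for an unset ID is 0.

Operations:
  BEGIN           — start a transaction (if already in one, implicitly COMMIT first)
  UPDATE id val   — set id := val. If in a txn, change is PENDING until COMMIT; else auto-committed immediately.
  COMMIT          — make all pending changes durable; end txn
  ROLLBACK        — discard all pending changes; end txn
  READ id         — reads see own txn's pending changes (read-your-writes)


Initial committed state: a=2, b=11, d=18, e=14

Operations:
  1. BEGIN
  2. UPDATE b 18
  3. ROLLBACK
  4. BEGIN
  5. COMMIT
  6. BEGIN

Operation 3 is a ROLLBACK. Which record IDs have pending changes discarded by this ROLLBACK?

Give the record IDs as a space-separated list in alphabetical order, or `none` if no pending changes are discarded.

Answer: b

Derivation:
Initial committed: {a=2, b=11, d=18, e=14}
Op 1: BEGIN: in_txn=True, pending={}
Op 2: UPDATE b=18 (pending; pending now {b=18})
Op 3: ROLLBACK: discarded pending ['b']; in_txn=False
Op 4: BEGIN: in_txn=True, pending={}
Op 5: COMMIT: merged [] into committed; committed now {a=2, b=11, d=18, e=14}
Op 6: BEGIN: in_txn=True, pending={}
ROLLBACK at op 3 discards: ['b']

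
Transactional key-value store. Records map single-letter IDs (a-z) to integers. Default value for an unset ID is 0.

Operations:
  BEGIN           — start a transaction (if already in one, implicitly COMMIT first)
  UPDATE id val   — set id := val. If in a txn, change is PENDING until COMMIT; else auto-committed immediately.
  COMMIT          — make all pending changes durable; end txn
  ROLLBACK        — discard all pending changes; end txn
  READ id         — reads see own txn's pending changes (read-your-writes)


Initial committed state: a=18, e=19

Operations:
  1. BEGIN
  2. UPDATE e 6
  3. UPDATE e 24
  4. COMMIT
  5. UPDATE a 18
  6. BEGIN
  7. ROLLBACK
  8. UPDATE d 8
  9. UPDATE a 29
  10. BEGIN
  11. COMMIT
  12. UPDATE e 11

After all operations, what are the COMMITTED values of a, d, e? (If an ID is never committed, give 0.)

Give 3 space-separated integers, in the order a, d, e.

Answer: 29 8 11

Derivation:
Initial committed: {a=18, e=19}
Op 1: BEGIN: in_txn=True, pending={}
Op 2: UPDATE e=6 (pending; pending now {e=6})
Op 3: UPDATE e=24 (pending; pending now {e=24})
Op 4: COMMIT: merged ['e'] into committed; committed now {a=18, e=24}
Op 5: UPDATE a=18 (auto-commit; committed a=18)
Op 6: BEGIN: in_txn=True, pending={}
Op 7: ROLLBACK: discarded pending []; in_txn=False
Op 8: UPDATE d=8 (auto-commit; committed d=8)
Op 9: UPDATE a=29 (auto-commit; committed a=29)
Op 10: BEGIN: in_txn=True, pending={}
Op 11: COMMIT: merged [] into committed; committed now {a=29, d=8, e=24}
Op 12: UPDATE e=11 (auto-commit; committed e=11)
Final committed: {a=29, d=8, e=11}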